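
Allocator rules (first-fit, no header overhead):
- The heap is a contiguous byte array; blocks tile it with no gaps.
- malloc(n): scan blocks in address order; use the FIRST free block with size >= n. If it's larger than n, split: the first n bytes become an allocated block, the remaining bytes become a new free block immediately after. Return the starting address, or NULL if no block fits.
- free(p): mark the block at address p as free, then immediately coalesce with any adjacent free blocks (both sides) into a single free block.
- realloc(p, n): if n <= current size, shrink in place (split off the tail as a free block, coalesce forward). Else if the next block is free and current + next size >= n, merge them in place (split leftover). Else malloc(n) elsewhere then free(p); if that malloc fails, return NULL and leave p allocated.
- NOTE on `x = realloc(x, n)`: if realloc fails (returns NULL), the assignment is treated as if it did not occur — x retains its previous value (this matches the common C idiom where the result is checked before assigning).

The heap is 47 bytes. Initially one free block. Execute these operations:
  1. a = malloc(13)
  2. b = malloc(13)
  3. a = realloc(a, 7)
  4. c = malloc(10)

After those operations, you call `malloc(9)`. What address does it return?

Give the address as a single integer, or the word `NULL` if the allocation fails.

Op 1: a = malloc(13) -> a = 0; heap: [0-12 ALLOC][13-46 FREE]
Op 2: b = malloc(13) -> b = 13; heap: [0-12 ALLOC][13-25 ALLOC][26-46 FREE]
Op 3: a = realloc(a, 7) -> a = 0; heap: [0-6 ALLOC][7-12 FREE][13-25 ALLOC][26-46 FREE]
Op 4: c = malloc(10) -> c = 26; heap: [0-6 ALLOC][7-12 FREE][13-25 ALLOC][26-35 ALLOC][36-46 FREE]
malloc(9): first-fit scan over [0-6 ALLOC][7-12 FREE][13-25 ALLOC][26-35 ALLOC][36-46 FREE] -> 36

Answer: 36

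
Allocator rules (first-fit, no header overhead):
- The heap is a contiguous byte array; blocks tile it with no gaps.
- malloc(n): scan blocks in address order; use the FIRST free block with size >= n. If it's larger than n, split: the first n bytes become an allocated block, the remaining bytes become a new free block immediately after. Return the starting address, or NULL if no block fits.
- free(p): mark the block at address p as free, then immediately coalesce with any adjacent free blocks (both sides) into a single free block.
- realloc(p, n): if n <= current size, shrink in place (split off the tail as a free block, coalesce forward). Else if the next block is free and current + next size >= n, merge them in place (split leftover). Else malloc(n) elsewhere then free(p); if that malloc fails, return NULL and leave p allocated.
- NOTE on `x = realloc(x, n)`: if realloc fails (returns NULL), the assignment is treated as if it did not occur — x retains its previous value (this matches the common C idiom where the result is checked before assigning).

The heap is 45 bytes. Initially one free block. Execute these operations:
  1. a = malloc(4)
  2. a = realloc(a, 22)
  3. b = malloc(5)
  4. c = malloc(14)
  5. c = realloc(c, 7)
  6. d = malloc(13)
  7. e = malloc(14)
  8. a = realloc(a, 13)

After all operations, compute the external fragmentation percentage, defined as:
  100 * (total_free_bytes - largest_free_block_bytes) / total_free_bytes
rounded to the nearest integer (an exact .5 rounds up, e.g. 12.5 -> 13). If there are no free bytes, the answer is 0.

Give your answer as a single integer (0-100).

Answer: 45

Derivation:
Op 1: a = malloc(4) -> a = 0; heap: [0-3 ALLOC][4-44 FREE]
Op 2: a = realloc(a, 22) -> a = 0; heap: [0-21 ALLOC][22-44 FREE]
Op 3: b = malloc(5) -> b = 22; heap: [0-21 ALLOC][22-26 ALLOC][27-44 FREE]
Op 4: c = malloc(14) -> c = 27; heap: [0-21 ALLOC][22-26 ALLOC][27-40 ALLOC][41-44 FREE]
Op 5: c = realloc(c, 7) -> c = 27; heap: [0-21 ALLOC][22-26 ALLOC][27-33 ALLOC][34-44 FREE]
Op 6: d = malloc(13) -> d = NULL; heap: [0-21 ALLOC][22-26 ALLOC][27-33 ALLOC][34-44 FREE]
Op 7: e = malloc(14) -> e = NULL; heap: [0-21 ALLOC][22-26 ALLOC][27-33 ALLOC][34-44 FREE]
Op 8: a = realloc(a, 13) -> a = 0; heap: [0-12 ALLOC][13-21 FREE][22-26 ALLOC][27-33 ALLOC][34-44 FREE]
Free blocks: [9 11] total_free=20 largest=11 -> 100*(20-11)/20 = 900/20 = 45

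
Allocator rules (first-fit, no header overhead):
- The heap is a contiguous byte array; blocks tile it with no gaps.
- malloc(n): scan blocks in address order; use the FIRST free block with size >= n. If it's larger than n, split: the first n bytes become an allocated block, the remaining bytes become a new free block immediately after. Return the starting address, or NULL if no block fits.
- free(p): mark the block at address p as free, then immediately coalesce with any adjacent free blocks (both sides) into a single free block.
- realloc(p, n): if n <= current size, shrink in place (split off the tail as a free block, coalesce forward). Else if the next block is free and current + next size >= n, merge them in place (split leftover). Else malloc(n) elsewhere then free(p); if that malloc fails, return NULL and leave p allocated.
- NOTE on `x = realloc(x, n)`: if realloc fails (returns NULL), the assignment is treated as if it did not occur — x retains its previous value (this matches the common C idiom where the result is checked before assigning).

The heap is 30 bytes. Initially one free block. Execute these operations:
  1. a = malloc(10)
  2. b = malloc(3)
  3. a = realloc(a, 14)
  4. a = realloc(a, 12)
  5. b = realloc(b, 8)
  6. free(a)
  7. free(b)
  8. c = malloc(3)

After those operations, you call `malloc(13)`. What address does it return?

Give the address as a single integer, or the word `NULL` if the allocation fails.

Answer: 3

Derivation:
Op 1: a = malloc(10) -> a = 0; heap: [0-9 ALLOC][10-29 FREE]
Op 2: b = malloc(3) -> b = 10; heap: [0-9 ALLOC][10-12 ALLOC][13-29 FREE]
Op 3: a = realloc(a, 14) -> a = 13; heap: [0-9 FREE][10-12 ALLOC][13-26 ALLOC][27-29 FREE]
Op 4: a = realloc(a, 12) -> a = 13; heap: [0-9 FREE][10-12 ALLOC][13-24 ALLOC][25-29 FREE]
Op 5: b = realloc(b, 8) -> b = 0; heap: [0-7 ALLOC][8-12 FREE][13-24 ALLOC][25-29 FREE]
Op 6: free(a) -> (freed a); heap: [0-7 ALLOC][8-29 FREE]
Op 7: free(b) -> (freed b); heap: [0-29 FREE]
Op 8: c = malloc(3) -> c = 0; heap: [0-2 ALLOC][3-29 FREE]
malloc(13): first-fit scan over [0-2 ALLOC][3-29 FREE] -> 3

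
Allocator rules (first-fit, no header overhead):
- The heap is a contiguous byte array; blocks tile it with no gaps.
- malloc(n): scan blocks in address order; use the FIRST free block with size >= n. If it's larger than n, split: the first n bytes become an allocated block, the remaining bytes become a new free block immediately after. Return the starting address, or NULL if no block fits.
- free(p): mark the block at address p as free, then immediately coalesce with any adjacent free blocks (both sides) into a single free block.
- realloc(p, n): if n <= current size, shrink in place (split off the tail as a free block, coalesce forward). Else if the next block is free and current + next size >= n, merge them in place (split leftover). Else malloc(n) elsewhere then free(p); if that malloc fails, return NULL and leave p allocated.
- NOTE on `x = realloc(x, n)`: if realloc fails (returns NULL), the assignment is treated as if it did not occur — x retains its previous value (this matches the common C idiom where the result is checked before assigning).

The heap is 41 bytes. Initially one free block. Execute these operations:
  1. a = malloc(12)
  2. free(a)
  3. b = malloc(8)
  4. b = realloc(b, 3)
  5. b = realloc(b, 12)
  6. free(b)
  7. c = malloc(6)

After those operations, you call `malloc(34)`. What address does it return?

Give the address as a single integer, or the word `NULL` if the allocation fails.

Answer: 6

Derivation:
Op 1: a = malloc(12) -> a = 0; heap: [0-11 ALLOC][12-40 FREE]
Op 2: free(a) -> (freed a); heap: [0-40 FREE]
Op 3: b = malloc(8) -> b = 0; heap: [0-7 ALLOC][8-40 FREE]
Op 4: b = realloc(b, 3) -> b = 0; heap: [0-2 ALLOC][3-40 FREE]
Op 5: b = realloc(b, 12) -> b = 0; heap: [0-11 ALLOC][12-40 FREE]
Op 6: free(b) -> (freed b); heap: [0-40 FREE]
Op 7: c = malloc(6) -> c = 0; heap: [0-5 ALLOC][6-40 FREE]
malloc(34): first-fit scan over [0-5 ALLOC][6-40 FREE] -> 6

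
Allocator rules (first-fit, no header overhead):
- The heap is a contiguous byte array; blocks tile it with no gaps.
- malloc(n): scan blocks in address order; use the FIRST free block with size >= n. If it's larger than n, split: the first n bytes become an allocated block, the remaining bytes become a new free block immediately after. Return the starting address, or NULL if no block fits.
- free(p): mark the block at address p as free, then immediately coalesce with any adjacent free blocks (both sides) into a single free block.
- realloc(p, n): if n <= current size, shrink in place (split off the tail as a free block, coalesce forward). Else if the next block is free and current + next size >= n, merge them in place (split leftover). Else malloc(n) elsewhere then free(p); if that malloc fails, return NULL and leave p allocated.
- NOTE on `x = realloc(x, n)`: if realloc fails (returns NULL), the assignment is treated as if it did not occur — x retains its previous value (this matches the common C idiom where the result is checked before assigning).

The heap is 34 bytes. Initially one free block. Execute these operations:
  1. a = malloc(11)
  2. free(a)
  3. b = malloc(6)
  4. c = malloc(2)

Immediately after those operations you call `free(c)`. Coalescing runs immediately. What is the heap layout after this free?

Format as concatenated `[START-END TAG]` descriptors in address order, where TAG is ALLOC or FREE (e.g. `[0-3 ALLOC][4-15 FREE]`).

Op 1: a = malloc(11) -> a = 0; heap: [0-10 ALLOC][11-33 FREE]
Op 2: free(a) -> (freed a); heap: [0-33 FREE]
Op 3: b = malloc(6) -> b = 0; heap: [0-5 ALLOC][6-33 FREE]
Op 4: c = malloc(2) -> c = 6; heap: [0-5 ALLOC][6-7 ALLOC][8-33 FREE]
free(c): c = 6 -> block [6-7 ALLOC]; mark free, coalesce with adjacent free neighbors -> [0-5 ALLOC][6-33 FREE]

Answer: [0-5 ALLOC][6-33 FREE]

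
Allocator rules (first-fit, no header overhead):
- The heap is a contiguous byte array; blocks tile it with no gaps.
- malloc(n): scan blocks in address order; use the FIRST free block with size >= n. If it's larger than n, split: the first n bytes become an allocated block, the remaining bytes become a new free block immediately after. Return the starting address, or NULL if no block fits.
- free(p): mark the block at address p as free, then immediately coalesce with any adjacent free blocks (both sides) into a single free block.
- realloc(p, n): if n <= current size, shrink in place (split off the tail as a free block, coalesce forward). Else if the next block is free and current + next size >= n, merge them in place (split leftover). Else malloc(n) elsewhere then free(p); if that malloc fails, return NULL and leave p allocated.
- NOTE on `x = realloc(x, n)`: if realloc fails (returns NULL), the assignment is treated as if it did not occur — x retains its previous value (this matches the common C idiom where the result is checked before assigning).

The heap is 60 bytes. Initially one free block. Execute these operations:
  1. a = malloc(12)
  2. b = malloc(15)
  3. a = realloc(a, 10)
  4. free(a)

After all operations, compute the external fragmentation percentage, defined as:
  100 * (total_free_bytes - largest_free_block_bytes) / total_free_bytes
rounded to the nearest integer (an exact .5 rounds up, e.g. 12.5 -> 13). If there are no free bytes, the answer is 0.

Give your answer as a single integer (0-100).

Op 1: a = malloc(12) -> a = 0; heap: [0-11 ALLOC][12-59 FREE]
Op 2: b = malloc(15) -> b = 12; heap: [0-11 ALLOC][12-26 ALLOC][27-59 FREE]
Op 3: a = realloc(a, 10) -> a = 0; heap: [0-9 ALLOC][10-11 FREE][12-26 ALLOC][27-59 FREE]
Op 4: free(a) -> (freed a); heap: [0-11 FREE][12-26 ALLOC][27-59 FREE]
Free blocks: [12 33] total_free=45 largest=33 -> 100*(45-33)/45 = 1200/45 ≈ 26.667 -> rounds to 27

Answer: 27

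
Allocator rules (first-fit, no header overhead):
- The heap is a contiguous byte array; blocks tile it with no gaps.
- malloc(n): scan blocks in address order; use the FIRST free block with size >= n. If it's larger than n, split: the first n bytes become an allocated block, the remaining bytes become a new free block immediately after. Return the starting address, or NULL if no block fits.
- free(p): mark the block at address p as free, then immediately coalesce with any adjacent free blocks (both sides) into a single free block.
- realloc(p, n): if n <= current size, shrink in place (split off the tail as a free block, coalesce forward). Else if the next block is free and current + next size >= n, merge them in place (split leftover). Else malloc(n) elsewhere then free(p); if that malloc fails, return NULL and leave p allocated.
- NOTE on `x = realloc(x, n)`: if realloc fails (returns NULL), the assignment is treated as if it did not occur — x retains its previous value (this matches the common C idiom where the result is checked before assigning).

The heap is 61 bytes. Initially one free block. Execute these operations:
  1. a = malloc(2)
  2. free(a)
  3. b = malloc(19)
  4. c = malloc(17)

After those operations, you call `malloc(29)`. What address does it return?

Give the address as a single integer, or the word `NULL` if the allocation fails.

Answer: NULL

Derivation:
Op 1: a = malloc(2) -> a = 0; heap: [0-1 ALLOC][2-60 FREE]
Op 2: free(a) -> (freed a); heap: [0-60 FREE]
Op 3: b = malloc(19) -> b = 0; heap: [0-18 ALLOC][19-60 FREE]
Op 4: c = malloc(17) -> c = 19; heap: [0-18 ALLOC][19-35 ALLOC][36-60 FREE]
malloc(29): first-fit scan over [0-18 ALLOC][19-35 ALLOC][36-60 FREE] -> NULL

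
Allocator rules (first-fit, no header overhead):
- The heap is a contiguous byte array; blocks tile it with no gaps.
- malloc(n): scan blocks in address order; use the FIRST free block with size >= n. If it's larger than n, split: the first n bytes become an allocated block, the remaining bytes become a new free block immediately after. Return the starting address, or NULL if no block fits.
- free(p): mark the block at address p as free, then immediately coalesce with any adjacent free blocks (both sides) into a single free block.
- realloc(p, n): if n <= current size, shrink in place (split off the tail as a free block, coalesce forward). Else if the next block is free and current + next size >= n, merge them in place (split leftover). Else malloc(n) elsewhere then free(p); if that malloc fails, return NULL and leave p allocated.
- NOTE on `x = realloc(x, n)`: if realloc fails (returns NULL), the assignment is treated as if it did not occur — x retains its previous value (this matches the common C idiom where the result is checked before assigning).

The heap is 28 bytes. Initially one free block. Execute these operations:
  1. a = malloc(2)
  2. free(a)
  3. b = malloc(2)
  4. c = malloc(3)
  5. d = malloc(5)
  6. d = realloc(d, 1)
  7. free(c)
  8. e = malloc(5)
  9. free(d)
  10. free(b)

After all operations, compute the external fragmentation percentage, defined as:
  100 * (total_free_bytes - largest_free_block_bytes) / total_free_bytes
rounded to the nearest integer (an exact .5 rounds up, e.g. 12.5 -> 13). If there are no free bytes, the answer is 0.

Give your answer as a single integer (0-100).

Op 1: a = malloc(2) -> a = 0; heap: [0-1 ALLOC][2-27 FREE]
Op 2: free(a) -> (freed a); heap: [0-27 FREE]
Op 3: b = malloc(2) -> b = 0; heap: [0-1 ALLOC][2-27 FREE]
Op 4: c = malloc(3) -> c = 2; heap: [0-1 ALLOC][2-4 ALLOC][5-27 FREE]
Op 5: d = malloc(5) -> d = 5; heap: [0-1 ALLOC][2-4 ALLOC][5-9 ALLOC][10-27 FREE]
Op 6: d = realloc(d, 1) -> d = 5; heap: [0-1 ALLOC][2-4 ALLOC][5-5 ALLOC][6-27 FREE]
Op 7: free(c) -> (freed c); heap: [0-1 ALLOC][2-4 FREE][5-5 ALLOC][6-27 FREE]
Op 8: e = malloc(5) -> e = 6; heap: [0-1 ALLOC][2-4 FREE][5-5 ALLOC][6-10 ALLOC][11-27 FREE]
Op 9: free(d) -> (freed d); heap: [0-1 ALLOC][2-5 FREE][6-10 ALLOC][11-27 FREE]
Op 10: free(b) -> (freed b); heap: [0-5 FREE][6-10 ALLOC][11-27 FREE]
Free blocks: [6 17] total_free=23 largest=17 -> 100*(23-17)/23 = 600/23 ≈ 26.087 -> rounds to 26

Answer: 26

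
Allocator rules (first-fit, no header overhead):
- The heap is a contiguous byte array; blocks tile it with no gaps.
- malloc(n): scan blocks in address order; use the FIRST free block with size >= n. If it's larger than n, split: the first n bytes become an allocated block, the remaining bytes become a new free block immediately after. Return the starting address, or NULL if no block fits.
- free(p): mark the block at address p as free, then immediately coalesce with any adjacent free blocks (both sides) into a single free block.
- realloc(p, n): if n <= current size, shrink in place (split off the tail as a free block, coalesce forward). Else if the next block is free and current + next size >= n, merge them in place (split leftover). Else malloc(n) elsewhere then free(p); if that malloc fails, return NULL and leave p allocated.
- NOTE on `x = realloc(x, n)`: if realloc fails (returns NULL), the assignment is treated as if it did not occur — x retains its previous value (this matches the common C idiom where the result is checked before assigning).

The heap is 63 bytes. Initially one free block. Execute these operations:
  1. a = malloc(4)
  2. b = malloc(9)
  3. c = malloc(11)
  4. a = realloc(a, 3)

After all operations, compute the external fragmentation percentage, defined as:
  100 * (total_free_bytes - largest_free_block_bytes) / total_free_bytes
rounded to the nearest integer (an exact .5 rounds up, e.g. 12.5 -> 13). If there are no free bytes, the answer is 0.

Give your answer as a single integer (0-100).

Answer: 3

Derivation:
Op 1: a = malloc(4) -> a = 0; heap: [0-3 ALLOC][4-62 FREE]
Op 2: b = malloc(9) -> b = 4; heap: [0-3 ALLOC][4-12 ALLOC][13-62 FREE]
Op 3: c = malloc(11) -> c = 13; heap: [0-3 ALLOC][4-12 ALLOC][13-23 ALLOC][24-62 FREE]
Op 4: a = realloc(a, 3) -> a = 0; heap: [0-2 ALLOC][3-3 FREE][4-12 ALLOC][13-23 ALLOC][24-62 FREE]
Free blocks: [1 39] total_free=40 largest=39 -> 100*(40-39)/40 = 100/40 = 2.5 -> rounds to 3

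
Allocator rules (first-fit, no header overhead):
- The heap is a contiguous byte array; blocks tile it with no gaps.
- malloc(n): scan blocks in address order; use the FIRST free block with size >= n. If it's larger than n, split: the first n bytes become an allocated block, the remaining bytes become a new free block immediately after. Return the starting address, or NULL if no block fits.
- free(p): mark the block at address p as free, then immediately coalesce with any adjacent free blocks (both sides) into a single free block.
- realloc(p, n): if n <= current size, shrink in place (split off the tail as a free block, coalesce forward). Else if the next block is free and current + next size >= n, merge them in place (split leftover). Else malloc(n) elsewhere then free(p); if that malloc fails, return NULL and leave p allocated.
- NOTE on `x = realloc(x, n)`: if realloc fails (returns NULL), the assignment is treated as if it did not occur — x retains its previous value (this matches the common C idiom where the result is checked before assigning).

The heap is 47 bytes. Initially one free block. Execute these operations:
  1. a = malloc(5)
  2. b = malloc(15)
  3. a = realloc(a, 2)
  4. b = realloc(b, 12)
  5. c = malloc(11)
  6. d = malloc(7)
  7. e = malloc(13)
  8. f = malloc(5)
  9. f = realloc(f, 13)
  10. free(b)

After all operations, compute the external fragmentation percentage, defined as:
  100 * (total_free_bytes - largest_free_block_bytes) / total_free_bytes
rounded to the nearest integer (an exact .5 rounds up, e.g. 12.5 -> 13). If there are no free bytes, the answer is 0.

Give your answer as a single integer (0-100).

Op 1: a = malloc(5) -> a = 0; heap: [0-4 ALLOC][5-46 FREE]
Op 2: b = malloc(15) -> b = 5; heap: [0-4 ALLOC][5-19 ALLOC][20-46 FREE]
Op 3: a = realloc(a, 2) -> a = 0; heap: [0-1 ALLOC][2-4 FREE][5-19 ALLOC][20-46 FREE]
Op 4: b = realloc(b, 12) -> b = 5; heap: [0-1 ALLOC][2-4 FREE][5-16 ALLOC][17-46 FREE]
Op 5: c = malloc(11) -> c = 17; heap: [0-1 ALLOC][2-4 FREE][5-16 ALLOC][17-27 ALLOC][28-46 FREE]
Op 6: d = malloc(7) -> d = 28; heap: [0-1 ALLOC][2-4 FREE][5-16 ALLOC][17-27 ALLOC][28-34 ALLOC][35-46 FREE]
Op 7: e = malloc(13) -> e = NULL; heap: [0-1 ALLOC][2-4 FREE][5-16 ALLOC][17-27 ALLOC][28-34 ALLOC][35-46 FREE]
Op 8: f = malloc(5) -> f = 35; heap: [0-1 ALLOC][2-4 FREE][5-16 ALLOC][17-27 ALLOC][28-34 ALLOC][35-39 ALLOC][40-46 FREE]
Op 9: f = realloc(f, 13) -> NULL (f unchanged); heap: [0-1 ALLOC][2-4 FREE][5-16 ALLOC][17-27 ALLOC][28-34 ALLOC][35-39 ALLOC][40-46 FREE]
Op 10: free(b) -> (freed b); heap: [0-1 ALLOC][2-16 FREE][17-27 ALLOC][28-34 ALLOC][35-39 ALLOC][40-46 FREE]
Free blocks: [15 7] total_free=22 largest=15 -> 100*(22-15)/22 = 700/22 ≈ 31.818 -> rounds to 32

Answer: 32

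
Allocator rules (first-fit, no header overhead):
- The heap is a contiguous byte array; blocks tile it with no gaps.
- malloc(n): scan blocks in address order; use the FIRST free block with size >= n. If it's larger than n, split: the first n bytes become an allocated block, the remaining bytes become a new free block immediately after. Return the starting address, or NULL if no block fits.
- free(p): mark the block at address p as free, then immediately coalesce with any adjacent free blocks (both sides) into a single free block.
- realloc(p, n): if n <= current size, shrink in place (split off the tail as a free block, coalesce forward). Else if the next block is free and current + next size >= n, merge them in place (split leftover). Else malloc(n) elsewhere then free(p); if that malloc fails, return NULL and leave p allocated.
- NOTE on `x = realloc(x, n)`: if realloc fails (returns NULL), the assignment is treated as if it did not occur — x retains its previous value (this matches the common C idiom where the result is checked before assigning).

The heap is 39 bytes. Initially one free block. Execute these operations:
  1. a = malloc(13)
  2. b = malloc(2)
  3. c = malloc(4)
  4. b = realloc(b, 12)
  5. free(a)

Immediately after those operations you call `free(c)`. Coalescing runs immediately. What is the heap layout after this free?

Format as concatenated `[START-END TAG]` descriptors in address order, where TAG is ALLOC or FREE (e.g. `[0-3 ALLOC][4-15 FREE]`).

Op 1: a = malloc(13) -> a = 0; heap: [0-12 ALLOC][13-38 FREE]
Op 2: b = malloc(2) -> b = 13; heap: [0-12 ALLOC][13-14 ALLOC][15-38 FREE]
Op 3: c = malloc(4) -> c = 15; heap: [0-12 ALLOC][13-14 ALLOC][15-18 ALLOC][19-38 FREE]
Op 4: b = realloc(b, 12) -> b = 19; heap: [0-12 ALLOC][13-14 FREE][15-18 ALLOC][19-30 ALLOC][31-38 FREE]
Op 5: free(a) -> (freed a); heap: [0-14 FREE][15-18 ALLOC][19-30 ALLOC][31-38 FREE]
free(c): c = 15 -> block [15-18 ALLOC]; mark free, coalesce with adjacent free neighbors -> [0-18 FREE][19-30 ALLOC][31-38 FREE]

Answer: [0-18 FREE][19-30 ALLOC][31-38 FREE]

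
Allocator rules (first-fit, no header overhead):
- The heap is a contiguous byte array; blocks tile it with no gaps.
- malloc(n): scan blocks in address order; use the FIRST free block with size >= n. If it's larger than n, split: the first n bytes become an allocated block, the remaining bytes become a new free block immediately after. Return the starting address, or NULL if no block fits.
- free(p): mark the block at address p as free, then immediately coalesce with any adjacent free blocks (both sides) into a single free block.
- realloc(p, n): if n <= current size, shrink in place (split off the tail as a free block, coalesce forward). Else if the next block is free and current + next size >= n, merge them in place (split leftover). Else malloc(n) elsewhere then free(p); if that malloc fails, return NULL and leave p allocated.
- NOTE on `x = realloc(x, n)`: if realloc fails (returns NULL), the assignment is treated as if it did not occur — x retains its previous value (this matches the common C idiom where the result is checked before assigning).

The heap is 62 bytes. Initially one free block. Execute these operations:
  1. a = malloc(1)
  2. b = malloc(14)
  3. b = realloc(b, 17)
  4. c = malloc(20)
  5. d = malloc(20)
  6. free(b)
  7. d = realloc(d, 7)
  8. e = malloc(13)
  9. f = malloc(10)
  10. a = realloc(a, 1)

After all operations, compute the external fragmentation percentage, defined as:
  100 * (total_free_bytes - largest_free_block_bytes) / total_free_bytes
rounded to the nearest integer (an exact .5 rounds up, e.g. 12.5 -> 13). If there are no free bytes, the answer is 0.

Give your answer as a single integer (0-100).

Op 1: a = malloc(1) -> a = 0; heap: [0-0 ALLOC][1-61 FREE]
Op 2: b = malloc(14) -> b = 1; heap: [0-0 ALLOC][1-14 ALLOC][15-61 FREE]
Op 3: b = realloc(b, 17) -> b = 1; heap: [0-0 ALLOC][1-17 ALLOC][18-61 FREE]
Op 4: c = malloc(20) -> c = 18; heap: [0-0 ALLOC][1-17 ALLOC][18-37 ALLOC][38-61 FREE]
Op 5: d = malloc(20) -> d = 38; heap: [0-0 ALLOC][1-17 ALLOC][18-37 ALLOC][38-57 ALLOC][58-61 FREE]
Op 6: free(b) -> (freed b); heap: [0-0 ALLOC][1-17 FREE][18-37 ALLOC][38-57 ALLOC][58-61 FREE]
Op 7: d = realloc(d, 7) -> d = 38; heap: [0-0 ALLOC][1-17 FREE][18-37 ALLOC][38-44 ALLOC][45-61 FREE]
Op 8: e = malloc(13) -> e = 1; heap: [0-0 ALLOC][1-13 ALLOC][14-17 FREE][18-37 ALLOC][38-44 ALLOC][45-61 FREE]
Op 9: f = malloc(10) -> f = 45; heap: [0-0 ALLOC][1-13 ALLOC][14-17 FREE][18-37 ALLOC][38-44 ALLOC][45-54 ALLOC][55-61 FREE]
Op 10: a = realloc(a, 1) -> a = 0; heap: [0-0 ALLOC][1-13 ALLOC][14-17 FREE][18-37 ALLOC][38-44 ALLOC][45-54 ALLOC][55-61 FREE]
Free blocks: [4 7] total_free=11 largest=7 -> 100*(11-7)/11 = 400/11 ≈ 36.364 -> rounds to 36

Answer: 36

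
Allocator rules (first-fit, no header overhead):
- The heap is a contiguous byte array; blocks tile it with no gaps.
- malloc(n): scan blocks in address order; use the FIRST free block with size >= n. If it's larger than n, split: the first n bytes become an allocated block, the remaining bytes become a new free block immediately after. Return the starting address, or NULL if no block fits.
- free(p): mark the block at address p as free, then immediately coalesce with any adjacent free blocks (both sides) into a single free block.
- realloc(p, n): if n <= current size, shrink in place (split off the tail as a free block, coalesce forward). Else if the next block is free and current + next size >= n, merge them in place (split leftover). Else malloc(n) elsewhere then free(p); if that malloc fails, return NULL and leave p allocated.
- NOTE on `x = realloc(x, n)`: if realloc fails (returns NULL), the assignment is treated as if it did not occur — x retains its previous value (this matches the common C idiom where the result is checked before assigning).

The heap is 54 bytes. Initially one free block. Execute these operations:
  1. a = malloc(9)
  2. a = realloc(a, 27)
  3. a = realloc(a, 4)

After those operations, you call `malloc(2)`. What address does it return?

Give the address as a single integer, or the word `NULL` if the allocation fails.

Op 1: a = malloc(9) -> a = 0; heap: [0-8 ALLOC][9-53 FREE]
Op 2: a = realloc(a, 27) -> a = 0; heap: [0-26 ALLOC][27-53 FREE]
Op 3: a = realloc(a, 4) -> a = 0; heap: [0-3 ALLOC][4-53 FREE]
malloc(2): first-fit scan over [0-3 ALLOC][4-53 FREE] -> 4

Answer: 4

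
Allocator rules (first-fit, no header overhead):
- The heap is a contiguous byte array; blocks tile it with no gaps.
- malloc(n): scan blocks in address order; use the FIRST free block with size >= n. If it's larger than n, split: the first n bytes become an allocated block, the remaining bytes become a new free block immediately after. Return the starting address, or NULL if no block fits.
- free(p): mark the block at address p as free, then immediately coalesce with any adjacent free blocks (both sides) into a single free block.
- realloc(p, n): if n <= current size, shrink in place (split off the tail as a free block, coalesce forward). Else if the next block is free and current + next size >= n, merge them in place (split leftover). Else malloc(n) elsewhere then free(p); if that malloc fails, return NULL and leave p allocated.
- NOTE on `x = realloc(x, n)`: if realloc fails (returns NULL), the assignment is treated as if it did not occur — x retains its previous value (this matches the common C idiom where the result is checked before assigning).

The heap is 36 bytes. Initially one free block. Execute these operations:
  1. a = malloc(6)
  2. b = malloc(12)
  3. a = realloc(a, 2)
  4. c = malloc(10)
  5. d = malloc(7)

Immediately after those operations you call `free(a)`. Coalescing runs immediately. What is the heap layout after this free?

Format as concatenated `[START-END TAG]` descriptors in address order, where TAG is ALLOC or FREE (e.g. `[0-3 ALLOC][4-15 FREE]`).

Answer: [0-5 FREE][6-17 ALLOC][18-27 ALLOC][28-34 ALLOC][35-35 FREE]

Derivation:
Op 1: a = malloc(6) -> a = 0; heap: [0-5 ALLOC][6-35 FREE]
Op 2: b = malloc(12) -> b = 6; heap: [0-5 ALLOC][6-17 ALLOC][18-35 FREE]
Op 3: a = realloc(a, 2) -> a = 0; heap: [0-1 ALLOC][2-5 FREE][6-17 ALLOC][18-35 FREE]
Op 4: c = malloc(10) -> c = 18; heap: [0-1 ALLOC][2-5 FREE][6-17 ALLOC][18-27 ALLOC][28-35 FREE]
Op 5: d = malloc(7) -> d = 28; heap: [0-1 ALLOC][2-5 FREE][6-17 ALLOC][18-27 ALLOC][28-34 ALLOC][35-35 FREE]
free(a): a = 0 -> block [0-1 ALLOC]; mark free, coalesce with adjacent free neighbors -> [0-5 FREE][6-17 ALLOC][18-27 ALLOC][28-34 ALLOC][35-35 FREE]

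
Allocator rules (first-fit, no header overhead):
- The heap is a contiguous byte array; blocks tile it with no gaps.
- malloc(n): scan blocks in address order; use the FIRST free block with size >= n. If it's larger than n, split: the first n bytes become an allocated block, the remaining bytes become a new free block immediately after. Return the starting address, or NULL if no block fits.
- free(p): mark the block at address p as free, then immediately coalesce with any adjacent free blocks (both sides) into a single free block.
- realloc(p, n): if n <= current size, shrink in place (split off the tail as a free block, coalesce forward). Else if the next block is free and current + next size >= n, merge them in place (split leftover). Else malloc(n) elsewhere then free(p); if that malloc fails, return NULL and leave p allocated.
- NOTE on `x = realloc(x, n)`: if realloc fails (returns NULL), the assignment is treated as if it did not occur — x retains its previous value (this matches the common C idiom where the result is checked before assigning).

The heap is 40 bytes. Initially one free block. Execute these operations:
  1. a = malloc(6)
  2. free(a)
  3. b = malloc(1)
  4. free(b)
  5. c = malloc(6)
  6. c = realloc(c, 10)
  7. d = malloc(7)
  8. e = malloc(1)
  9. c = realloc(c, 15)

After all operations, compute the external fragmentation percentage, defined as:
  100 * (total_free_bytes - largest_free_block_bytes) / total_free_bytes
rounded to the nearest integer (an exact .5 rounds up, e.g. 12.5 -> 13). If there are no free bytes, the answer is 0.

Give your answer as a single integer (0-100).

Answer: 41

Derivation:
Op 1: a = malloc(6) -> a = 0; heap: [0-5 ALLOC][6-39 FREE]
Op 2: free(a) -> (freed a); heap: [0-39 FREE]
Op 3: b = malloc(1) -> b = 0; heap: [0-0 ALLOC][1-39 FREE]
Op 4: free(b) -> (freed b); heap: [0-39 FREE]
Op 5: c = malloc(6) -> c = 0; heap: [0-5 ALLOC][6-39 FREE]
Op 6: c = realloc(c, 10) -> c = 0; heap: [0-9 ALLOC][10-39 FREE]
Op 7: d = malloc(7) -> d = 10; heap: [0-9 ALLOC][10-16 ALLOC][17-39 FREE]
Op 8: e = malloc(1) -> e = 17; heap: [0-9 ALLOC][10-16 ALLOC][17-17 ALLOC][18-39 FREE]
Op 9: c = realloc(c, 15) -> c = 18; heap: [0-9 FREE][10-16 ALLOC][17-17 ALLOC][18-32 ALLOC][33-39 FREE]
Free blocks: [10 7] total_free=17 largest=10 -> 100*(17-10)/17 = 700/17 ≈ 41.176 -> rounds to 41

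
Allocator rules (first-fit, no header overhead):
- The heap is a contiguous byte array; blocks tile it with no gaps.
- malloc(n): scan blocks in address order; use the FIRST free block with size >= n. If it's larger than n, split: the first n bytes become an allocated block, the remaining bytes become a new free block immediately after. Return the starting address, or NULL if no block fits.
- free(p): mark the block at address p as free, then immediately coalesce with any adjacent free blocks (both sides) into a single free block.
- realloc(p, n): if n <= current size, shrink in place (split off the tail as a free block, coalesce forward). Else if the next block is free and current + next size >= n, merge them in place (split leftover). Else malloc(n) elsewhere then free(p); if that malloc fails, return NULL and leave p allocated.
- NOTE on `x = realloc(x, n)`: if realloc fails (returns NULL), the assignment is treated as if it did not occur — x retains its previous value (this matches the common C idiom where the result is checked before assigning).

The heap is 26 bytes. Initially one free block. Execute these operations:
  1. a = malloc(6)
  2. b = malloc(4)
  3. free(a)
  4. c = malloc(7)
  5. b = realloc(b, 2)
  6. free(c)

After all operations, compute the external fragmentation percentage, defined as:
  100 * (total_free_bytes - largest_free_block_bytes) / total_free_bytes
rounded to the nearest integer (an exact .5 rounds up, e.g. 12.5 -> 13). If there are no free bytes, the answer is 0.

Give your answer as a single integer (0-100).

Op 1: a = malloc(6) -> a = 0; heap: [0-5 ALLOC][6-25 FREE]
Op 2: b = malloc(4) -> b = 6; heap: [0-5 ALLOC][6-9 ALLOC][10-25 FREE]
Op 3: free(a) -> (freed a); heap: [0-5 FREE][6-9 ALLOC][10-25 FREE]
Op 4: c = malloc(7) -> c = 10; heap: [0-5 FREE][6-9 ALLOC][10-16 ALLOC][17-25 FREE]
Op 5: b = realloc(b, 2) -> b = 6; heap: [0-5 FREE][6-7 ALLOC][8-9 FREE][10-16 ALLOC][17-25 FREE]
Op 6: free(c) -> (freed c); heap: [0-5 FREE][6-7 ALLOC][8-25 FREE]
Free blocks: [6 18] total_free=24 largest=18 -> 100*(24-18)/24 = 600/24 = 25

Answer: 25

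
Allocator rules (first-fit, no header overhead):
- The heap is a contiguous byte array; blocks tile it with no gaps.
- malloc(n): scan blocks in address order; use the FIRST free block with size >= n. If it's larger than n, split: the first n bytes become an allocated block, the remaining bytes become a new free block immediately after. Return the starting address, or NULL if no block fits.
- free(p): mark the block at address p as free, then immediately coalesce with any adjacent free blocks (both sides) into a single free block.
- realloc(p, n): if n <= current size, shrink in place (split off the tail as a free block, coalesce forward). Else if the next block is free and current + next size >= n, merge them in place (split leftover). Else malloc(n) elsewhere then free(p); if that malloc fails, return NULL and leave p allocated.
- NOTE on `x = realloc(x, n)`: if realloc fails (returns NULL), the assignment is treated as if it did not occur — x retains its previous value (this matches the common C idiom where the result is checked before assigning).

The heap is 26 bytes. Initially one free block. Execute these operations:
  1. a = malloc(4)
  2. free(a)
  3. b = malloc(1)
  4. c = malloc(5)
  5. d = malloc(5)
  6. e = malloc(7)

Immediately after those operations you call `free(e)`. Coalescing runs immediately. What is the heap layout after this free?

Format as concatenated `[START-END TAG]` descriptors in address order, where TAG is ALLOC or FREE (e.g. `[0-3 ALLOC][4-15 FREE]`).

Answer: [0-0 ALLOC][1-5 ALLOC][6-10 ALLOC][11-25 FREE]

Derivation:
Op 1: a = malloc(4) -> a = 0; heap: [0-3 ALLOC][4-25 FREE]
Op 2: free(a) -> (freed a); heap: [0-25 FREE]
Op 3: b = malloc(1) -> b = 0; heap: [0-0 ALLOC][1-25 FREE]
Op 4: c = malloc(5) -> c = 1; heap: [0-0 ALLOC][1-5 ALLOC][6-25 FREE]
Op 5: d = malloc(5) -> d = 6; heap: [0-0 ALLOC][1-5 ALLOC][6-10 ALLOC][11-25 FREE]
Op 6: e = malloc(7) -> e = 11; heap: [0-0 ALLOC][1-5 ALLOC][6-10 ALLOC][11-17 ALLOC][18-25 FREE]
free(e): e = 11 -> block [11-17 ALLOC]; mark free, coalesce with adjacent free neighbors -> [0-0 ALLOC][1-5 ALLOC][6-10 ALLOC][11-25 FREE]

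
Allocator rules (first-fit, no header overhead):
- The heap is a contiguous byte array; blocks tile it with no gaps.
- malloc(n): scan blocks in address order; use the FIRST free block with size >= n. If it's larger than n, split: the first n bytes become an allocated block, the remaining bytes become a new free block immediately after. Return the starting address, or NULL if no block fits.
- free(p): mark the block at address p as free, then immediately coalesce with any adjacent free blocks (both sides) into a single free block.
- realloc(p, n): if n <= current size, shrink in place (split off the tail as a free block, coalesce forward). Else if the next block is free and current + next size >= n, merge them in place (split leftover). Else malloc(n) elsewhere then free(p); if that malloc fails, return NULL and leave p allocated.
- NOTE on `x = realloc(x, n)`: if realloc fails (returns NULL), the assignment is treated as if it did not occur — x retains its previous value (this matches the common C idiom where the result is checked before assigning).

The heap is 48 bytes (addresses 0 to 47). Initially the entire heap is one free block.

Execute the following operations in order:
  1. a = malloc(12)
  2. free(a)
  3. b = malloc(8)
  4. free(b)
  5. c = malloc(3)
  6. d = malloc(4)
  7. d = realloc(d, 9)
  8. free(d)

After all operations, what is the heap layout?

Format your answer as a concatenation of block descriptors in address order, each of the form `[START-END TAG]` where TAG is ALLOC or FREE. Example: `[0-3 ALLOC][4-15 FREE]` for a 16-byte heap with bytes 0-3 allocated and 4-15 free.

Answer: [0-2 ALLOC][3-47 FREE]

Derivation:
Op 1: a = malloc(12) -> a = 0; heap: [0-11 ALLOC][12-47 FREE]
Op 2: free(a) -> (freed a); heap: [0-47 FREE]
Op 3: b = malloc(8) -> b = 0; heap: [0-7 ALLOC][8-47 FREE]
Op 4: free(b) -> (freed b); heap: [0-47 FREE]
Op 5: c = malloc(3) -> c = 0; heap: [0-2 ALLOC][3-47 FREE]
Op 6: d = malloc(4) -> d = 3; heap: [0-2 ALLOC][3-6 ALLOC][7-47 FREE]
Op 7: d = realloc(d, 9) -> d = 3; heap: [0-2 ALLOC][3-11 ALLOC][12-47 FREE]
Op 8: free(d) -> (freed d); heap: [0-2 ALLOC][3-47 FREE]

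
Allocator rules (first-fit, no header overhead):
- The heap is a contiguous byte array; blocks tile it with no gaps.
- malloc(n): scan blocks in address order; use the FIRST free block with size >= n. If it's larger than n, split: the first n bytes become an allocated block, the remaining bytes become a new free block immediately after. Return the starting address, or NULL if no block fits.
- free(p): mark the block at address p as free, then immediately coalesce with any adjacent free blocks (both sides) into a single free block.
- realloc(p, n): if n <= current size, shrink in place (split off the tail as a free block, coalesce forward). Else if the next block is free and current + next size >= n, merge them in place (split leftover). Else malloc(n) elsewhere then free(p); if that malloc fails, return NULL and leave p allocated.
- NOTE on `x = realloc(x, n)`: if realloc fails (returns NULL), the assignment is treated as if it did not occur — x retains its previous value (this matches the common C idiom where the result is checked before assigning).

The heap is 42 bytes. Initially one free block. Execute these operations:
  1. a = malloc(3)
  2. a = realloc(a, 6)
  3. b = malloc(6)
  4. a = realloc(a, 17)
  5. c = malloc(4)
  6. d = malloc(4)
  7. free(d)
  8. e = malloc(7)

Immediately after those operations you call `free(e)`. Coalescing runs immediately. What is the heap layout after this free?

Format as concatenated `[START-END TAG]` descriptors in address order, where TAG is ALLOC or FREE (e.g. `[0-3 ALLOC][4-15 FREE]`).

Answer: [0-3 ALLOC][4-5 FREE][6-11 ALLOC][12-28 ALLOC][29-41 FREE]

Derivation:
Op 1: a = malloc(3) -> a = 0; heap: [0-2 ALLOC][3-41 FREE]
Op 2: a = realloc(a, 6) -> a = 0; heap: [0-5 ALLOC][6-41 FREE]
Op 3: b = malloc(6) -> b = 6; heap: [0-5 ALLOC][6-11 ALLOC][12-41 FREE]
Op 4: a = realloc(a, 17) -> a = 12; heap: [0-5 FREE][6-11 ALLOC][12-28 ALLOC][29-41 FREE]
Op 5: c = malloc(4) -> c = 0; heap: [0-3 ALLOC][4-5 FREE][6-11 ALLOC][12-28 ALLOC][29-41 FREE]
Op 6: d = malloc(4) -> d = 29; heap: [0-3 ALLOC][4-5 FREE][6-11 ALLOC][12-28 ALLOC][29-32 ALLOC][33-41 FREE]
Op 7: free(d) -> (freed d); heap: [0-3 ALLOC][4-5 FREE][6-11 ALLOC][12-28 ALLOC][29-41 FREE]
Op 8: e = malloc(7) -> e = 29; heap: [0-3 ALLOC][4-5 FREE][6-11 ALLOC][12-28 ALLOC][29-35 ALLOC][36-41 FREE]
free(e): e = 29 -> block [29-35 ALLOC]; mark free, coalesce with adjacent free neighbors -> [0-3 ALLOC][4-5 FREE][6-11 ALLOC][12-28 ALLOC][29-41 FREE]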